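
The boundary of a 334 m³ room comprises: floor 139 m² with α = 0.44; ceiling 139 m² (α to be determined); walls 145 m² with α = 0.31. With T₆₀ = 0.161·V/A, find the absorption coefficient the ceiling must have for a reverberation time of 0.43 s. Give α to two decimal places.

Required total absorption A = 0.161·334/0.43 = 125.06 m².
Absorption from the other surfaces = 139·0.44 + 145·0.31 = 106.11 m², so the ceiling must supply 18.95 m² over 139 m².
α = 18.95/139 = 0.136.

0.14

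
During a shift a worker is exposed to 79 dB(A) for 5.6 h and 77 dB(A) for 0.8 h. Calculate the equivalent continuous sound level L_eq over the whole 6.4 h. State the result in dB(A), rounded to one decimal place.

78.8 dB(A)

Weight each interval's intensity by its duration and average over T = 6.4 h:
Σ tᵢ·10^(Lᵢ/10) = 5.6·10^(79/10) + 0.8·10^(77/10) = 4.849e+08.
L_eq = 10·log₁₀(4.849e+08/6.4) = 78.79 dB(A).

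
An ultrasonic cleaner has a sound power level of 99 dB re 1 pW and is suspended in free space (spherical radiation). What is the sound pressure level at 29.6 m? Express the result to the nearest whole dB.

Free-field spherical radiation: L_p = L_w − 10·log₁₀(4π·r²), r = 29.6 m.
4π·r² = 1.101e+04 m², 10·log₁₀ of that is 40.418 dB.
L_p = 99 − 40.418 = 58.58 dB.

59 dB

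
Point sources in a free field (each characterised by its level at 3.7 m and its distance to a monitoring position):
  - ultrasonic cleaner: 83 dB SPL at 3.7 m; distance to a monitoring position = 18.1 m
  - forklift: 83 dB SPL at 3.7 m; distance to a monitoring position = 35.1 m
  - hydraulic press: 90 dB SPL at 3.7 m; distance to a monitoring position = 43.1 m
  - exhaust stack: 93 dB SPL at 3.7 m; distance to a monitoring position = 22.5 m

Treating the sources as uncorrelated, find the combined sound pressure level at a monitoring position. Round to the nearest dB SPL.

79 dB SPL

First find each source's level at the receiver (point-source: −20·log₁₀(r/r_ref)), then combine on an intensity basis.
ultrasonic cleaner: 83 − 20·log₁₀(18.1/3.7) = 83 − 13.79 = 69.21 dB SPL.
forklift: 83 − 20·log₁₀(35.1/3.7) = 83 − 19.54 = 63.46 dB SPL.
hydraulic press: 90 − 20·log₁₀(43.1/3.7) = 90 − 21.33 = 68.67 dB SPL.
exhaust stack: 93 − 20·log₁₀(22.5/3.7) = 93 − 15.68 = 77.32 dB SPL.
Σ 10^(L/10) = 7.188e+07 → L_total = 10·log₁₀(7.188e+07) = 78.57 dB SPL.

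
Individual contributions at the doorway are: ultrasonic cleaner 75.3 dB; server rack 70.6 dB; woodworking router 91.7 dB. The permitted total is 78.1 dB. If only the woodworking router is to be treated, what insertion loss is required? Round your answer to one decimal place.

18.9 dB

Everything except the woodworking router sums to 10^(75.3/10) + 10^(70.6/10) = 4.537e+07 in linear terms, 76.57 dB.
The limit corresponds to 10^(78.1/10) = 6.457e+07; subtracting the fixed part leaves 1.920e+07 for the woodworking router, i.e. 72.83 dB.
So the woodworking router must be reduced from 91.7 to 72.83 dB: IL = 18.87 dB.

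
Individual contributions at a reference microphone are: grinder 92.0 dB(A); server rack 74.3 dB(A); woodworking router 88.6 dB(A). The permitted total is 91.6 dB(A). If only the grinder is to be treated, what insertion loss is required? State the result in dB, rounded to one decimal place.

Everything except the grinder sums to 10^(74.3/10) + 10^(88.6/10) = 7.514e+08 in linear terms, 88.76 dB(A).
To meet 91.6 dB(A) overall, the treated grinder may contribute at most 10^(91.6/10) − 7.514e+08 = 6.941e+08, i.e. 88.41 dB(A).
Required insertion loss = 92.0 − 88.41 = 3.59 dB.

3.6 dB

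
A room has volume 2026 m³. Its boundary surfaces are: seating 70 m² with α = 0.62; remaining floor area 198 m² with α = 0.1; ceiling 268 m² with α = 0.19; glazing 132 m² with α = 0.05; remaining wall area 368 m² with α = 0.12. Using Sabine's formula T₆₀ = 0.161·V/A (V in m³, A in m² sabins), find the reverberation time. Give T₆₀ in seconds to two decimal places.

A = Σ Sᵢαᵢ = 70·0.62 + 198·0.1 + 268·0.19 + 132·0.05 + 368·0.12 = 164.88 m².
T₆₀ = 0.161 × 2026 / 164.88 = 1.978 s.

1.98 s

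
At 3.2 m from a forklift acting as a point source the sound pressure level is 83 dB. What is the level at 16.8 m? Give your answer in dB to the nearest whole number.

69 dB

Spherical spreading from a point source gives a 20·log₁₀(r₂/r₁) drop.
L₂ = 83 − 20·log₁₀(16.8/3.2) = 83 − 14.403 = 68.60 dB.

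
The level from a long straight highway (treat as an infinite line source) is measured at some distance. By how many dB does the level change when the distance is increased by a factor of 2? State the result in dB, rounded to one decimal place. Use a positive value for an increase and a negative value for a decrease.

With cylindrical spreading the level changes by −10·log₁₀(r₂/r₁).
ΔL = −10·log₁₀(2) = -3.01 dB.

-3.0 dB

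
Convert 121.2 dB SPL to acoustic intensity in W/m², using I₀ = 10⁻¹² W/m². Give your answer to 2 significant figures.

I = I₀·10^(L/10) = 10⁻¹² × 10^(121.2/10) = 10^(0.120).

1.3 W/m²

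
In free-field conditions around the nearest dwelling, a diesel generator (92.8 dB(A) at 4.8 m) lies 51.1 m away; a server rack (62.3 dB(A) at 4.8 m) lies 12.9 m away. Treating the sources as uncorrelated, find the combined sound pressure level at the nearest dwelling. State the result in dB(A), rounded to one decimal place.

72.3 dB(A)

First find each source's level at the receiver (point-source: −20·log₁₀(r/r_ref)), then combine on an intensity basis.
diesel generator: 92.8 − 20·log₁₀(51.1/4.8) = 92.8 − 20.54 = 72.26 dB(A).
server rack: 62.3 − 20·log₁₀(12.9/4.8) = 62.3 − 8.59 = 53.71 dB(A).
Σ 10^(L/10) = 1.705e+07 → L_total = 10·log₁₀(1.705e+07) = 72.32 dB(A).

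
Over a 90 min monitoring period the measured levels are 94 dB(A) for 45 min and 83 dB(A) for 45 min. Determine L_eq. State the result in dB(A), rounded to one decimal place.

L_eq = 10·log₁₀[(1/T)·Σ tᵢ·10^(Lᵢ/10)] with T = 90 min.
Σ tᵢ·10^(Lᵢ/10) = 45·10^(94/10) + 45·10^(83/10) = 1.220e+11.
L_eq = 10·log₁₀(1.220e+11/90) = 91.32 dB(A).

91.3 dB(A)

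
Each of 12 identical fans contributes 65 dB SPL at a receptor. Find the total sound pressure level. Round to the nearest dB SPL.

With 12 equal, uncorrelated contributions the intensity is 12× that of one unit, giving a rise of 10·log₁₀ 12.
L_total = 65 + 10·log₁₀(12) = 65 + 10.792 = 75.79 dB SPL.

76 dB SPL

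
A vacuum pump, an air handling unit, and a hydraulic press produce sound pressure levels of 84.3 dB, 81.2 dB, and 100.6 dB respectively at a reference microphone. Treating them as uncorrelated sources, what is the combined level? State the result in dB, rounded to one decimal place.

Incoherent sources combine by intensity addition: L_total = 10·log₁₀(Σ 10^(L_i/10)).
Σ 10^(L/10) = 10^(84.3/10) + 10^(81.2/10) + 10^(100.6/10) = 1.188e+10.
L_total = 10·log₁₀(1.188e+10) = 100.75 dB.

100.7 dB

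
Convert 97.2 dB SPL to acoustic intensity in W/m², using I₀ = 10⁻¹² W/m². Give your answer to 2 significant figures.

L = 10·log₁₀(I/I₀) ⇒ I = I₀·10^(L/10) = 10⁻¹² × 10^9.72.

0.0052 W/m²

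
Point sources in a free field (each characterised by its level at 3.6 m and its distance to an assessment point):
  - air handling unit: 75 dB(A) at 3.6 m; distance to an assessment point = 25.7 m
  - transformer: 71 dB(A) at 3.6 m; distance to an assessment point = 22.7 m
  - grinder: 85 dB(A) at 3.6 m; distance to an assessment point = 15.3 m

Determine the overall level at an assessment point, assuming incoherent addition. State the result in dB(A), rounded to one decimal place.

First find each source's level at the receiver (point-source: −20·log₁₀(r/r_ref)), then combine on an intensity basis.
air handling unit: 75 − 20·log₁₀(25.7/3.6) = 75 − 17.07 = 57.93 dB(A).
transformer: 71 − 20·log₁₀(22.7/3.6) = 71 − 15.99 = 55.01 dB(A).
grinder: 85 − 20·log₁₀(15.3/3.6) = 85 − 12.57 = 72.43 dB(A).
Σ 10^(L/10) = 1.844e+07 → L_total = 10·log₁₀(1.844e+07) = 72.66 dB(A).

72.7 dB(A)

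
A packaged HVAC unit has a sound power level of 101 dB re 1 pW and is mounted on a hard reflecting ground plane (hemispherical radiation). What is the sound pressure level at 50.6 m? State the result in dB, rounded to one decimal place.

58.9 dB

L_p = L_w − 10·log₁₀(2π·r²) with r = 50.6 m.
2π·r² = 1.609e+04 m², 10·log₁₀ of that is 42.065 dB.
L_p = 101 − 42.065 = 58.94 dB.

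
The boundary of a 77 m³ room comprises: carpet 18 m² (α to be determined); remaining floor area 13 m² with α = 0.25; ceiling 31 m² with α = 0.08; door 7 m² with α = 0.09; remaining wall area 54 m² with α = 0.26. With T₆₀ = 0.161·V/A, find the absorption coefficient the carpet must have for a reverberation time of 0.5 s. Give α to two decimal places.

0.24

From T₆₀ = 0.161·V/A, the target T₆₀ = 0.5 s needs A = 0.161·77/0.5 = 24.79 m².
Absorption from the other surfaces = 13·0.25 + 31·0.08 + 7·0.09 + 54·0.26 = 20.40 m², so the carpet must supply 4.39 m² over 18 m².
α = 4.39/18 = 0.244.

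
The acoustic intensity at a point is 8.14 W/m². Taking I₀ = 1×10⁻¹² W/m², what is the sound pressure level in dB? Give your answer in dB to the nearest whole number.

Dividing by I₀ shifts the exponent by 12: I/I₀ = 8.14×10^12.
L = 10·(0.9106 + 12) = 129.11 dB.

129 dB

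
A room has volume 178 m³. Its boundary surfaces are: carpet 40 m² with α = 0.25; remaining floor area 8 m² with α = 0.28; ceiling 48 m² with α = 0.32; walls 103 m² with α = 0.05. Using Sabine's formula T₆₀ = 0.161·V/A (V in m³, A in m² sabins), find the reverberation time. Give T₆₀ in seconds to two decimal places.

0.88 s

A = Σ Sᵢαᵢ = 40·0.25 + 8·0.28 + 48·0.32 + 103·0.05 = 32.75 m².
T₆₀ = 0.161 × 178 / 32.75 = 0.875 s.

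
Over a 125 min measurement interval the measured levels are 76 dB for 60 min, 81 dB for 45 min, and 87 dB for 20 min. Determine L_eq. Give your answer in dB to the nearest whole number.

Weight each interval's intensity by its duration and average over T = 125 min:
Σ tᵢ·10^(Lᵢ/10) = 60·10^(76/10) + 45·10^(81/10) + 20·10^(87/10) = 1.808e+10.
L_eq = 10·log₁₀(1.808e+10/125) = 81.60 dB.

82 dB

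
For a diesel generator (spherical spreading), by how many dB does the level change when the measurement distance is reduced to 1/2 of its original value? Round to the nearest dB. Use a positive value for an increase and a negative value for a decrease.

A point source loses 6 dB per doubling of distance; generally ΔL = −20·log₁₀(r₂/r₁).
ΔL = −20·log₁₀(0.5) = +6.02 dB.

+6 dB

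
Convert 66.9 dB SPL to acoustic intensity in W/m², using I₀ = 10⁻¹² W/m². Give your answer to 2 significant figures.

4.9e-06 W/m²

L = 10·log₁₀(I/I₀) ⇒ I = I₀·10^(L/10) = 10⁻¹² × 10^6.69.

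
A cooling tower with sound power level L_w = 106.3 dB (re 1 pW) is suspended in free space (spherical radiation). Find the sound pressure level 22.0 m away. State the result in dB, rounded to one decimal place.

L_p = L_w − 10·log₁₀(4π·r²) with r = 22.0 m.
4π·r² = 6082 m², 10·log₁₀ of that is 37.841 dB.
L_p = 106.3 − 37.841 = 68.46 dB.

68.5 dB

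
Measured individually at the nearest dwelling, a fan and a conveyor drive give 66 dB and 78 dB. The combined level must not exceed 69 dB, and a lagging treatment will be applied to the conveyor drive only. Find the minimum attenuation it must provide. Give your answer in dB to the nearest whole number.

Everything except the conveyor drive sums to 10^(66/10) = 3.981e+06 in linear terms, 66.00 dB.
To meet 69 dB overall, the treated conveyor drive may contribute at most 10^(69/10) − 3.981e+06 = 3.962e+06, i.e. 65.98 dB.
So the conveyor drive must be reduced from 78 to 65.98 dB: IL = 12.02 dB.

12 dB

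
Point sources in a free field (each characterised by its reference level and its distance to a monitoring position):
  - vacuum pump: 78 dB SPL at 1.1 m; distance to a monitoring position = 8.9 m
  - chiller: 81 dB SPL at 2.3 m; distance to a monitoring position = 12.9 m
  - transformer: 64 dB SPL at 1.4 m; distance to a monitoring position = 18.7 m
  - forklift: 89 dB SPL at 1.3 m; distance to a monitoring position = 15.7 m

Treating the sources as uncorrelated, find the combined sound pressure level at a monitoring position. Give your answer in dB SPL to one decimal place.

70.2 dB SPL

First find each source's level at the receiver (point-source: −20·log₁₀(r/r_ref)), then combine on an intensity basis.
vacuum pump: 78 − 20·log₁₀(8.9/1.1) = 78 − 18.16 = 59.84 dB SPL.
chiller: 81 − 20·log₁₀(12.9/2.3) = 81 − 14.98 = 66.02 dB SPL.
transformer: 64 − 20·log₁₀(18.7/1.4) = 64 − 22.51 = 41.49 dB SPL.
forklift: 89 − 20·log₁₀(15.7/1.3) = 89 − 21.64 = 67.36 dB SPL.
Σ 10^(L/10) = 1.043e+07 → L_total = 10·log₁₀(1.043e+07) = 70.18 dB SPL.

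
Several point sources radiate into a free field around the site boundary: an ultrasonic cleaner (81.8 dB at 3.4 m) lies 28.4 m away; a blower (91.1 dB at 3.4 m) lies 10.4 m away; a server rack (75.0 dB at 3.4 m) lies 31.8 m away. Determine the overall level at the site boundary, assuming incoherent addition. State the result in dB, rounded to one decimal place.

81.5 dB

First find each source's level at the receiver (point-source: −20·log₁₀(r/r_ref)), then combine on an intensity basis.
ultrasonic cleaner: 81.8 − 20·log₁₀(28.4/3.4) = 81.8 − 18.44 = 63.36 dB.
blower: 91.1 − 20·log₁₀(10.4/3.4) = 91.1 − 9.71 = 81.39 dB.
server rack: 75.0 − 20·log₁₀(31.8/3.4) = 75.0 − 19.42 = 55.58 dB.
Σ 10^(L/10) = 1.402e+08 → L_total = 10·log₁₀(1.402e+08) = 81.47 dB.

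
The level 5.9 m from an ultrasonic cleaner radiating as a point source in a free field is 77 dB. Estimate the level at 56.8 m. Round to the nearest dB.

57 dB

Point-source attenuation: ΔL = 20·log₁₀(r₂/r₁) = 20·log₁₀(56.8/5.9) = 19.670 dB.
L₂ = 77 − 20·log₁₀(56.8/5.9) = 77 − 19.670 = 57.33 dB.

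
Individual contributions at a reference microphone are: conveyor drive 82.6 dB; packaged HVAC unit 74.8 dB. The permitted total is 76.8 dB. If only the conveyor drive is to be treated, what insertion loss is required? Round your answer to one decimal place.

10.1 dB

Fixed contribution from the other source: Σ 10^(L/10) = 10^(74.8/10) = 3.020e+07 (74.80 dB).
To meet 76.8 dB overall, the treated conveyor drive may contribute at most 10^(76.8/10) − 3.020e+07 = 1.766e+07, i.e. 72.47 dB.
Required insertion loss = 82.6 − 72.47 = 10.13 dB.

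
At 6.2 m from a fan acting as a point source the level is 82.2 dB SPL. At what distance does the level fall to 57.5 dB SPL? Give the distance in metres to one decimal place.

The 24.7 dB drop corresponds to a distance ratio of 10^(24.7/20) for a point source.
r₂ = 6.2·10^((82.2−57.5)/20) = 6.2·10^(24.7/20) = 106.51 m.

106.5 m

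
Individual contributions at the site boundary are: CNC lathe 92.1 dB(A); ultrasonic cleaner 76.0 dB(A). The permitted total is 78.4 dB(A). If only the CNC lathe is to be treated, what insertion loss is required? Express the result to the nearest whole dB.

17 dB

The untreated sources together contribute 10^(76.0/10) = 3.981e+07, i.e. 76.00 dB(A).
To meet 78.4 dB(A) overall, the treated CNC lathe may contribute at most 10^(78.4/10) − 3.981e+07 = 2.937e+07, i.e. 74.68 dB(A).
So the CNC lathe must be reduced from 92.1 to 74.68 dB(A): IL = 17.42 dB.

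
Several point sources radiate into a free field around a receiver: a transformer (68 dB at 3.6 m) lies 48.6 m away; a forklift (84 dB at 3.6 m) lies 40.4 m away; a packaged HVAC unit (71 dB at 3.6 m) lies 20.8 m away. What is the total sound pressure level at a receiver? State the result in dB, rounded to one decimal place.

Propagate each source to the receiver with L = L_ref − 20·log₁₀(r/r_ref), then add intensities.
transformer: 68 − 20·log₁₀(48.6/3.6) = 68 − 22.61 = 45.39 dB.
forklift: 84 − 20·log₁₀(40.4/3.6) = 84 − 21.00 = 63.00 dB.
packaged HVAC unit: 71 − 20·log₁₀(20.8/3.6) = 71 − 15.24 = 55.76 dB.
Σ 10^(L/10) = 2.406e+06 → L_total = 10·log₁₀(2.406e+06) = 63.81 dB.

63.8 dB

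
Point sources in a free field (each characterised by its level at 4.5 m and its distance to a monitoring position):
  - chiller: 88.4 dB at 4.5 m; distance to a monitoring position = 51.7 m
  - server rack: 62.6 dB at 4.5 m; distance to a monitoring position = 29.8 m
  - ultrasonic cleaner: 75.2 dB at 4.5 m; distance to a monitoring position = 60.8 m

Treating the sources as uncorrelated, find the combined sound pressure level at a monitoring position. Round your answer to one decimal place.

67.4 dB

Apply inverse-square spreading to bring every level to the receiver, then sum 10^(L/10).
chiller: 88.4 − 20·log₁₀(51.7/4.5) = 88.4 − 21.21 = 67.19 dB.
server rack: 62.6 − 20·log₁₀(29.8/4.5) = 62.6 − 16.42 = 46.18 dB.
ultrasonic cleaner: 75.2 − 20·log₁₀(60.8/4.5) = 75.2 − 22.61 = 52.59 dB.
Σ 10^(L/10) = 5.464e+06 → L_total = 10·log₁₀(5.464e+06) = 67.38 dB.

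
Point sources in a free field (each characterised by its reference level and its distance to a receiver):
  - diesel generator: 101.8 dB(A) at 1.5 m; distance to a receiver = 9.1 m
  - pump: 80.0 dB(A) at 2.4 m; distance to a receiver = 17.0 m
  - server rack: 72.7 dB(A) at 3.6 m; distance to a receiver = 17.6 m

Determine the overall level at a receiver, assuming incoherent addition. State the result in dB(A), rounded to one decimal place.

Apply inverse-square spreading to bring every level to the receiver, then sum 10^(L/10).
diesel generator: 101.8 − 20·log₁₀(9.1/1.5) = 101.8 − 15.66 = 86.14 dB(A).
pump: 80.0 − 20·log₁₀(17.0/2.4) = 80.0 − 17.00 = 63.00 dB(A).
server rack: 72.7 − 20·log₁₀(17.6/3.6) = 72.7 − 13.78 = 58.92 dB(A).
Σ 10^(L/10) = 4.140e+08 → L_total = 10·log₁₀(4.140e+08) = 86.17 dB(A).

86.2 dB(A)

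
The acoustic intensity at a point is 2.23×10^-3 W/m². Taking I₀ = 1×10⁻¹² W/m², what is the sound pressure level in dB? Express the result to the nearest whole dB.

L = 10·log₁₀(I/I₀) = 10·log₁₀(2.23×10^-3/10⁻¹²) = 10·log₁₀(2.23×10^9).
L = 10·(0.3483 + 9) = 93.48 dB.

93 dB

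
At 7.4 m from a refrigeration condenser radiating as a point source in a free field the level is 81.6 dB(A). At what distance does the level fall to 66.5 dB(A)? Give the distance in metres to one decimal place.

42.1 m

The 15.1 dB drop corresponds to a distance ratio of 10^(15.1/20) for a point source.
r₂ = 7.4·10^((81.6−66.5)/20) = 7.4·10^(15.1/20) = 42.10 m.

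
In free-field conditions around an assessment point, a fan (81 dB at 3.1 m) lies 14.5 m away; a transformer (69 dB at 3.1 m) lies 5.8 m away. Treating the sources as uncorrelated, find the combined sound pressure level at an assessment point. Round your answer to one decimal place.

Apply inverse-square spreading to bring every level to the receiver, then sum 10^(L/10).
fan: 81 − 20·log₁₀(14.5/3.1) = 81 − 13.40 = 67.60 dB.
transformer: 69 − 20·log₁₀(5.8/3.1) = 69 − 5.44 = 63.56 dB.
Σ 10^(L/10) = 8.023e+06 → L_total = 10·log₁₀(8.023e+06) = 69.04 dB.

69.0 dB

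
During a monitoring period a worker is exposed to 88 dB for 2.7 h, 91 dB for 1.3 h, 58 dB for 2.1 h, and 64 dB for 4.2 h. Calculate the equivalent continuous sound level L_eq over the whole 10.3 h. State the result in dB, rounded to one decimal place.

85.1 dB

L_eq = 10·log₁₀[(1/T)·Σ tᵢ·10^(Lᵢ/10)] with T = 10.3 h.
Σ tᵢ·10^(Lᵢ/10) = 2.7·10^(88/10) + 1.3·10^(91/10) + 2.1·10^(58/10) + 4.2·10^(64/10) = 3.352e+09.
L_eq = 10·log₁₀(3.352e+09/10.3) = 85.12 dB.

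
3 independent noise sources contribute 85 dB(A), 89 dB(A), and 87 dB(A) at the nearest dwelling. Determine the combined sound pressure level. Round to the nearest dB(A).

For uncorrelated sources the intensities add, so convert each level to linear form, sum, and take 10·log₁₀ of the total.
Σ 10^(L/10) = 10^(85/10) + 10^(89/10) + 10^(87/10) = 1.612e+09.
L_total = 10·log₁₀(1.612e+09) = 92.07 dB(A).

92 dB(A)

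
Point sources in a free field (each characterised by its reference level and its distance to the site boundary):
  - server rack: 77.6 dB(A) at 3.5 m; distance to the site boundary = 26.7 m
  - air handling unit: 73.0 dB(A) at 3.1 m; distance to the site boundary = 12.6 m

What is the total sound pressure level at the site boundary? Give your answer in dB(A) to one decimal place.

Propagate each source to the receiver with L = L_ref − 20·log₁₀(r/r_ref), then add intensities.
server rack: 77.6 − 20·log₁₀(26.7/3.5) = 77.6 − 17.65 = 59.95 dB(A).
air handling unit: 73.0 − 20·log₁₀(12.6/3.1) = 73.0 − 12.18 = 60.82 dB(A).
Σ 10^(L/10) = 2.197e+06 → L_total = 10·log₁₀(2.197e+06) = 63.42 dB(A).

63.4 dB(A)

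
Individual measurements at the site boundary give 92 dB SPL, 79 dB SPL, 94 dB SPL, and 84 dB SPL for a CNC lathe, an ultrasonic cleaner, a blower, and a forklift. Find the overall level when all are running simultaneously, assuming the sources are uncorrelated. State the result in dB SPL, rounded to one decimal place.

Incoherent sources combine by intensity addition: L_total = 10·log₁₀(Σ 10^(L_i/10)).
Σ 10^(L/10) = 10^(92/10) + 10^(79/10) + 10^(94/10) + 10^(84/10) = 4.427e+09.
L_total = 10·log₁₀(4.427e+09) = 96.46 dB SPL.

96.5 dB SPL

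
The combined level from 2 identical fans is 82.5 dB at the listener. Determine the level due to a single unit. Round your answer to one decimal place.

Dividing the total intensity by 2 lowers the level by 10·log₁₀ 2 = 3.010 dB: L₁ = 82.5 − 3.010.

79.5 dB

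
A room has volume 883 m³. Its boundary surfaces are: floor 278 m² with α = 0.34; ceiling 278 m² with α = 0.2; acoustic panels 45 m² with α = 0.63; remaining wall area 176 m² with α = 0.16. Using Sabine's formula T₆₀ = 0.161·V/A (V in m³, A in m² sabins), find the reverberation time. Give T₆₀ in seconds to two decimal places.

0.69 s

Total absorption A = 278·0.34 + 278·0.2 + 45·0.63 + 176·0.16 = 206.63 m² sabins.
T₆₀ = 0.161·V/A = 0.161·883/206.63 = 0.688 s.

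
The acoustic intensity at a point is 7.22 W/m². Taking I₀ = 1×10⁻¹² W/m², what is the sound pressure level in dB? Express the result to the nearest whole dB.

129 dB

I/I₀ = 7.22/10⁻¹² = 7.22×10^12, and L = 10·log₁₀(I/I₀).
L = 10·(0.8585 + 12) = 128.59 dB.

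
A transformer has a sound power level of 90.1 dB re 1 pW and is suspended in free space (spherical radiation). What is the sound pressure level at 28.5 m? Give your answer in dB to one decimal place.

50.0 dB

Free-field spherical radiation: L_p = L_w − 10·log₁₀(4π·r²), r = 28.5 m.
4π·r² = 1.021e+04 m², 10·log₁₀ of that is 40.089 dB.
L_p = 90.1 − 40.089 = 50.01 dB.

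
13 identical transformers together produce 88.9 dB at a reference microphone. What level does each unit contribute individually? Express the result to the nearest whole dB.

For N identical incoherent sources L_total = L₁ + 10·log₁₀ N, so L₁ = 88.9 − 10·log₁₀(13) = 88.9 − 11.139.

78 dB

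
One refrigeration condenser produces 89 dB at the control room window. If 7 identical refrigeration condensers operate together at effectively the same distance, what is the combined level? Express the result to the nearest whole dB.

97 dB

L_total = L₁ + 10·log₁₀ N for N identical incoherent sources.
L_total = 89 + 10·log₁₀(7) = 89 + 8.451 = 97.45 dB.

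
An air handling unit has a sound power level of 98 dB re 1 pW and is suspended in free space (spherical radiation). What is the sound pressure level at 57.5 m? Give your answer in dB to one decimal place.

L_p = L_w − 10·log₁₀(4π·r²) with r = 57.5 m.
4π·r² = 4.155e+04 m², 10·log₁₀ of that is 46.185 dB.
L_p = 98 − 46.185 = 51.81 dB.

51.8 dB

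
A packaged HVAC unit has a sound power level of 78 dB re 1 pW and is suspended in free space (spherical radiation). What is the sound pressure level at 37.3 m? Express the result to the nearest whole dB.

36 dB

L_p = L_w − 10·log₁₀(4π·r²) with r = 37.3 m.
4π·r² = 1.748e+04 m², 10·log₁₀ of that is 42.426 dB.
L_p = 78 − 42.426 = 35.57 dB.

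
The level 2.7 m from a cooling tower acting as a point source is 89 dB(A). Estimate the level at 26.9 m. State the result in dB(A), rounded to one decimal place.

69.0 dB(A)

Point-source attenuation: ΔL = 20·log₁₀(r₂/r₁) = 20·log₁₀(26.9/2.7) = 19.968 dB.
L₂ = 89 − 20·log₁₀(26.9/2.7) = 89 − 19.968 = 69.03 dB(A).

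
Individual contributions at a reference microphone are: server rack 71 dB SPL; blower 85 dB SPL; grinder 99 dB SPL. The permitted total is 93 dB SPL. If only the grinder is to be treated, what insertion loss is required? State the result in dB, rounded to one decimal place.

6.8 dB

Everything except the grinder sums to 10^(71/10) + 10^(85/10) = 3.288e+08 in linear terms, 85.17 dB SPL.
To meet 93 dB SPL overall, the treated grinder may contribute at most 10^(93/10) − 3.288e+08 = 1.666e+09, i.e. 92.22 dB SPL.
Required insertion loss = 99 − 92.22 = 6.78 dB.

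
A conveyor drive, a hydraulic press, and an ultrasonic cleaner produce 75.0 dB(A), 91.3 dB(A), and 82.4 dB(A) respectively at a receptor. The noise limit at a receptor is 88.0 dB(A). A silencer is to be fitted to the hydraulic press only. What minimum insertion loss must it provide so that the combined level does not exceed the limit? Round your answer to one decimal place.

5.0 dB

Everything except the hydraulic press sums to 10^(75.0/10) + 10^(82.4/10) = 2.054e+08 in linear terms, 83.13 dB(A).
The limit corresponds to 10^(88.0/10) = 6.310e+08; subtracting the fixed part leaves 4.256e+08 for the hydraulic press, i.e. 86.29 dB(A).
So the hydraulic press must be reduced from 91.3 to 86.29 dB(A): IL = 5.01 dB.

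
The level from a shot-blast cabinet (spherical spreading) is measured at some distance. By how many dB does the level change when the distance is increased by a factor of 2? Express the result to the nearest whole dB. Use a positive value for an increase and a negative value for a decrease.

Point-source spreading: ΔL = −20·log₁₀(r₂/r₁).
ΔL = −20·log₁₀(2) = -6.02 dB.

-6 dB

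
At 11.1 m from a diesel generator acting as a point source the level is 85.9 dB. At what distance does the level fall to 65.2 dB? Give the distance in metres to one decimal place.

Point-source spreading drops the level by 20·log₁₀(r₂/r₁); inverting, r₂/r₁ = 10^(ΔL/20).
r₂ = 11.1·10^((85.9−65.2)/20) = 11.1·10^(20.7/20) = 120.32 m.

120.3 m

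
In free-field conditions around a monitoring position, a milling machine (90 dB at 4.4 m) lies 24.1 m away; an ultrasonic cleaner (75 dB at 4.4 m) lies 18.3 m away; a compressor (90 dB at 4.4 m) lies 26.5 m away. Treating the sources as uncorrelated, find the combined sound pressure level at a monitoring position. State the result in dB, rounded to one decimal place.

Apply inverse-square spreading to bring every level to the receiver, then sum 10^(L/10).
milling machine: 90 − 20·log₁₀(24.1/4.4) = 90 − 14.77 = 75.23 dB.
ultrasonic cleaner: 75 − 20·log₁₀(18.3/4.4) = 75 − 12.38 = 62.62 dB.
compressor: 90 − 20·log₁₀(26.5/4.4) = 90 − 15.60 = 74.40 dB.
Σ 10^(L/10) = 6.273e+07 → L_total = 10·log₁₀(6.273e+07) = 77.97 dB.

78.0 dB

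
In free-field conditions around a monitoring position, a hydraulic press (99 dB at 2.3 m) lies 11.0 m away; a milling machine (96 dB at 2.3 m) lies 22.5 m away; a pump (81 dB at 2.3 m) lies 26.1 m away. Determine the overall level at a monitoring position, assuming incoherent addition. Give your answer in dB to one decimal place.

First find each source's level at the receiver (point-source: −20·log₁₀(r/r_ref)), then combine on an intensity basis.
hydraulic press: 99 − 20·log₁₀(11.0/2.3) = 99 − 13.59 = 85.41 dB.
milling machine: 96 − 20·log₁₀(22.5/2.3) = 96 − 19.81 = 76.19 dB.
pump: 81 − 20·log₁₀(26.1/2.3) = 81 − 21.10 = 59.90 dB.
Σ 10^(L/10) = 3.898e+08 → L_total = 10·log₁₀(3.898e+08) = 85.91 dB.

85.9 dB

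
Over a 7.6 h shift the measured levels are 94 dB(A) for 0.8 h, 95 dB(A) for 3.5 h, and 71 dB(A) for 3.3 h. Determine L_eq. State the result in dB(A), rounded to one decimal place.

Weight each interval's intensity by its duration and average over T = 7.6 h:
Σ tᵢ·10^(Lᵢ/10) = 0.8·10^(94/10) + 3.5·10^(95/10) + 3.3·10^(71/10) = 1.312e+10.
L_eq = 10·log₁₀(1.312e+10/7.6) = 92.37 dB(A).

92.4 dB(A)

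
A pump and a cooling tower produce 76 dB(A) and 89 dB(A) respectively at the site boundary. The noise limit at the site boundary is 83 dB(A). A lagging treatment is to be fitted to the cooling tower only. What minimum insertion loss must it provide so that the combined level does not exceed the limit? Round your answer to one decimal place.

7.0 dB

Fixed contribution from the other source: Σ 10^(L/10) = 10^(76/10) = 3.981e+07 (76.00 dB(A)).
The limit corresponds to 10^(83/10) = 1.995e+08; subtracting the fixed part leaves 1.597e+08 for the cooling tower, i.e. 82.03 dB(A).
So the cooling tower must be reduced from 89 to 82.03 dB(A): IL = 6.97 dB.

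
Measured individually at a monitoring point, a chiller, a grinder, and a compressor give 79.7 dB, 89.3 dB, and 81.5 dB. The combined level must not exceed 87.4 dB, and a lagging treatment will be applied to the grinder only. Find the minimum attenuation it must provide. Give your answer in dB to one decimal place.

4.3 dB

Everything except the grinder sums to 10^(79.7/10) + 10^(81.5/10) = 2.346e+08 in linear terms, 83.70 dB.
To meet 87.4 dB overall, the treated grinder may contribute at most 10^(87.4/10) − 2.346e+08 = 3.150e+08, i.e. 84.98 dB.
Required insertion loss = 89.3 − 84.98 = 4.32 dB.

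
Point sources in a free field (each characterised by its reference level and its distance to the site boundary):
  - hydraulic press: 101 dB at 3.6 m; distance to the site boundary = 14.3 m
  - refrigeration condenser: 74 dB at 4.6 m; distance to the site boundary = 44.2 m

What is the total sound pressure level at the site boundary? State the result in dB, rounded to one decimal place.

First find each source's level at the receiver (point-source: −20·log₁₀(r/r_ref)), then combine on an intensity basis.
hydraulic press: 101 − 20·log₁₀(14.3/3.6) = 101 − 11.98 = 89.02 dB.
refrigeration condenser: 74 − 20·log₁₀(44.2/4.6) = 74 − 19.65 = 54.35 dB.
Σ 10^(L/10) = 7.981e+08 → L_total = 10·log₁₀(7.981e+08) = 89.02 dB.

89.0 dB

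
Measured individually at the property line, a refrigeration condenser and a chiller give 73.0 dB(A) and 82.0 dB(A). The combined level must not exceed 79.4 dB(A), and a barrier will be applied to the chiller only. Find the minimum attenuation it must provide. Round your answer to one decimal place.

Everything except the chiller sums to 10^(73.0/10) = 1.995e+07 in linear terms, 73.00 dB(A).
To meet 79.4 dB(A) overall, the treated chiller may contribute at most 10^(79.4/10) − 1.995e+07 = 6.714e+07, i.e. 78.27 dB(A).
Required insertion loss = 82.0 − 78.27 = 3.73 dB.

3.7 dB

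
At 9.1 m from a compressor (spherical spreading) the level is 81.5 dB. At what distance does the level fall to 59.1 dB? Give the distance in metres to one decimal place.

Point-source spreading drops the level by 20·log₁₀(r₂/r₁); inverting, r₂/r₁ = 10^(ΔL/20).
r₂ = 9.1·10^((81.5−59.1)/20) = 9.1·10^(22.4/20) = 119.96 m.

120.0 m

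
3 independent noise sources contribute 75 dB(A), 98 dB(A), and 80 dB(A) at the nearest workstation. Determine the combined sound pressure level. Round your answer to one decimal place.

For uncorrelated sources the intensities add, so convert each level to linear form, sum, and take 10·log₁₀ of the total.
Σ 10^(L/10) = 10^(75/10) + 10^(98/10) + 10^(80/10) = 6.441e+09.
L_total = 10·log₁₀(6.441e+09) = 98.09 dB(A).

98.1 dB(A)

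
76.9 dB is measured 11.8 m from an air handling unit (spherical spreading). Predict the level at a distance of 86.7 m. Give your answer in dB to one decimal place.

59.6 dB

Point-source attenuation: ΔL = 20·log₁₀(r₂/r₁) = 20·log₁₀(86.7/11.8) = 17.323 dB.
L₂ = 76.9 − 20·log₁₀(86.7/11.8) = 76.9 − 17.323 = 59.58 dB.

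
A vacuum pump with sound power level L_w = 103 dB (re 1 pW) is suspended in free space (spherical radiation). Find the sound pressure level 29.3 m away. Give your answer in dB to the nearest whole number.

The power spreads over a sphere of area 4π·r², so L_p = L_w − 10·log₁₀(4π·r²).
4π·r² = 1.079e+04 m², 10·log₁₀ of that is 40.329 dB.
L_p = 103 − 40.329 = 62.67 dB.

63 dB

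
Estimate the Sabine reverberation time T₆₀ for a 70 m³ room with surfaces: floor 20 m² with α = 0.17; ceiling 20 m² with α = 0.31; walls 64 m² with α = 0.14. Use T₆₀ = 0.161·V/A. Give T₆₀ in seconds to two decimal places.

Summing Sᵢαᵢ: 20·0.17 + 20·0.31 + 64·0.14 = 18.56 m².
T₆₀ = 0.161·V/A = 0.161·70/18.56 = 0.607 s.

0.61 s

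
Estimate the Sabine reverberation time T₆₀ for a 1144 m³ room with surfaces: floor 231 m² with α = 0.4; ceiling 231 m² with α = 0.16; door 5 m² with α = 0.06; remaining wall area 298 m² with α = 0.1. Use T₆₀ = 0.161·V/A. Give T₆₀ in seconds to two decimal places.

1.16 s

A = Σ Sᵢαᵢ = 231·0.4 + 231·0.16 + 5·0.06 + 298·0.1 = 159.46 m².
T₆₀ = 0.161·V/A = 0.161·1144/159.46 = 1.155 s.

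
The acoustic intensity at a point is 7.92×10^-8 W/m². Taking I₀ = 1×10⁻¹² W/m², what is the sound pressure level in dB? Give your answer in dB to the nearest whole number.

I/I₀ = 7.92×10^-8/10⁻¹² = 7.92×10^4, and L = 10·log₁₀(I/I₀).
L = 10·(0.8987 + 4) = 48.99 dB.

49 dB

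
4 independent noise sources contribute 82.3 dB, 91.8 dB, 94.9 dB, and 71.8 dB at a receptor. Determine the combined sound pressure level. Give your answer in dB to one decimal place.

96.8 dB

For uncorrelated sources the intensities add, so convert each level to linear form, sum, and take 10·log₁₀ of the total.
Σ 10^(L/10) = 10^(82.3/10) + 10^(91.8/10) + 10^(94.9/10) + 10^(71.8/10) = 4.789e+09.
L_total = 10·log₁₀(4.789e+09) = 96.80 dB.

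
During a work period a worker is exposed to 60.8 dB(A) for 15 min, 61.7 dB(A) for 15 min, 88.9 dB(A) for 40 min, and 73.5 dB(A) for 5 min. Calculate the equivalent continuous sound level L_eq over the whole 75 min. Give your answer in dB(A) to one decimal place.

86.2 dB(A)

L_eq = 10·log₁₀[(1/T)·Σ tᵢ·10^(Lᵢ/10)] with T = 75 min.
Σ tᵢ·10^(Lᵢ/10) = 15·10^(60.8/10) + 15·10^(61.7/10) + 40·10^(88.9/10) + 5·10^(73.5/10) = 3.120e+10.
L_eq = 10·log₁₀(3.120e+10/75) = 86.19 dB(A).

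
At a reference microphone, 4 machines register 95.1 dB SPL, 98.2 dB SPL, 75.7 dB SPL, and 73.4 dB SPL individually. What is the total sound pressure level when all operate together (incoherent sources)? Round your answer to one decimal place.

100.0 dB SPL

Incoherent sources combine by intensity addition: L_total = 10·log₁₀(Σ 10^(L_i/10)).
Σ 10^(L/10) = 10^(95.1/10) + 10^(98.2/10) + 10^(75.7/10) + 10^(73.4/10) = 9.902e+09.
L_total = 10·log₁₀(9.902e+09) = 99.96 dB SPL.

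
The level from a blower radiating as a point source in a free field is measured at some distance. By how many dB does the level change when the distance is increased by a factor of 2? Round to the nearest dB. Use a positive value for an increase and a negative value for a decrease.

With spherical spreading the level changes by −20·log₁₀(r₂/r₁).
ΔL = −20·log₁₀(2) = -6.02 dB.

-6 dB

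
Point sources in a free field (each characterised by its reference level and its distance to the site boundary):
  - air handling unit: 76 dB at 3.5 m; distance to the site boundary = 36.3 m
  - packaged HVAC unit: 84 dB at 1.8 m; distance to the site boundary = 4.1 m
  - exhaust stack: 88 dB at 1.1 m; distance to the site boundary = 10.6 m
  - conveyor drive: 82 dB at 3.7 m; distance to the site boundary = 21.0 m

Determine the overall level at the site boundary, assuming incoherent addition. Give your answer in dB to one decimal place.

77.8 dB

First find each source's level at the receiver (point-source: −20·log₁₀(r/r_ref)), then combine on an intensity basis.
air handling unit: 76 − 20·log₁₀(36.3/3.5) = 76 − 20.32 = 55.68 dB.
packaged HVAC unit: 84 − 20·log₁₀(4.1/1.8) = 84 − 7.15 = 76.85 dB.
exhaust stack: 88 − 20·log₁₀(10.6/1.1) = 88 − 19.68 = 68.32 dB.
conveyor drive: 82 − 20·log₁₀(21.0/3.7) = 82 − 15.08 = 66.92 dB.
Σ 10^(L/10) = 6.050e+07 → L_total = 10·log₁₀(6.050e+07) = 77.82 dB.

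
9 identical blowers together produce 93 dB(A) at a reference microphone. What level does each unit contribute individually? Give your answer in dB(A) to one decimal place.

83.5 dB(A)

For N identical incoherent sources L_total = L₁ + 10·log₁₀ N, so L₁ = 93 − 10·log₁₀(9) = 93 − 9.542.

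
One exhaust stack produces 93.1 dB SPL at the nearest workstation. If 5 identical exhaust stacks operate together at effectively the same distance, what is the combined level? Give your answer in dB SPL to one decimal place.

L_total = L₁ + 10·log₁₀ N for N identical incoherent sources.
L_total = 93.1 + 10·log₁₀(5) = 93.1 + 6.990 = 100.09 dB SPL.

100.1 dB SPL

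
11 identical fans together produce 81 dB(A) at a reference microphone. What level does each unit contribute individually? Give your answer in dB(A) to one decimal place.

70.6 dB(A)

11 equal contributions raise the level by 10·log₁₀ 11 = 10.414 dB, so each unit alone gives 81 − 10.414.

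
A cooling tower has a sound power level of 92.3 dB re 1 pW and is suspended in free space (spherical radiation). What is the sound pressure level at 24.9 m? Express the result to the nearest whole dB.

Free-field spherical radiation: L_p = L_w − 10·log₁₀(4π·r²), r = 24.9 m.
4π·r² = 7791 m², 10·log₁₀ of that is 38.916 dB.
L_p = 92.3 − 38.916 = 53.38 dB.

53 dB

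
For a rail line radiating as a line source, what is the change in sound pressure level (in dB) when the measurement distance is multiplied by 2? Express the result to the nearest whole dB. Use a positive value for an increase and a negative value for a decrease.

With cylindrical spreading the level changes by −10·log₁₀(r₂/r₁).
ΔL = −10·log₁₀(2) = -3.01 dB.

-3 dB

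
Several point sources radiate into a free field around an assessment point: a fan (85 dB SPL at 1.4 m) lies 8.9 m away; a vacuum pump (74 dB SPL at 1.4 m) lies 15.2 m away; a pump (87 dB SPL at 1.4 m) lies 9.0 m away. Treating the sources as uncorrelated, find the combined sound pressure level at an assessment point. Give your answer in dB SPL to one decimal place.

73.0 dB SPL

First find each source's level at the receiver (point-source: −20·log₁₀(r/r_ref)), then combine on an intensity basis.
fan: 85 − 20·log₁₀(8.9/1.4) = 85 − 16.07 = 68.93 dB SPL.
vacuum pump: 74 − 20·log₁₀(15.2/1.4) = 74 − 20.71 = 53.29 dB SPL.
pump: 87 − 20·log₁₀(9.0/1.4) = 87 − 16.16 = 70.84 dB SPL.
Σ 10^(L/10) = 2.017e+07 → L_total = 10·log₁₀(2.017e+07) = 73.05 dB SPL.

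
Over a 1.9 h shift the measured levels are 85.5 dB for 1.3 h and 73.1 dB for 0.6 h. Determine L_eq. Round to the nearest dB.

Weight each interval's intensity by its duration and average over T = 1.9 h:
Σ tᵢ·10^(Lᵢ/10) = 1.3·10^(85.5/10) + 0.6·10^(73.1/10) = 4.735e+08.
L_eq = 10·log₁₀(4.735e+08/1.9) = 83.97 dB.

84 dB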